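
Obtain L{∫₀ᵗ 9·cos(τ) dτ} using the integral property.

L{∫₀ᵗ f(τ)dτ} = F(s)/s with F(s) = 9s/(s² + 1), so the result is (9s/(s² + 1))/s = 9/(s² + 1)

Final answer: 9/(s² + 1)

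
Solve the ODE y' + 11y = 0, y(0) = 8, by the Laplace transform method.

L{y'} + 11L{y} = 0. sY - 8 + 11Y = 0. Y(s+11) = 8. Y = 8/(s+11)

Final answer: y(t) = 8e^(-11t)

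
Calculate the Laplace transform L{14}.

L{14} = 14 · L{1} = 14/s

Final answer: 14/s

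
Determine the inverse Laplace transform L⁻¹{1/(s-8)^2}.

L⁻¹{n!/(s-a)^(n+1)} = t^n·e^(at), so L⁻¹{1/(s-8)^2} = t·e^(8t)

Final answer: t·e^(8t)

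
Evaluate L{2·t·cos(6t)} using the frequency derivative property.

L{cos(6t)} = s/(s² + 36). Derivative: d/ds[s/(s² + 36)] = [(s² + 36) - s·2s]/(s² + 36)² = (36 - s²)/(s² + 36)². So L{t·cos(6t)} = -F'(s) = (s² - 36)/(s² + 36)². Then L{2·t·cos(6t)} = 2·(s² - 36)/(s² + 36)²

Final answer: 2·(s² - 36)/(s² + 36)²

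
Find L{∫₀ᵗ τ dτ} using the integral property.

L{∫₀ᵗ f(τ)dτ} = F(s)/s with f(t) = t. F(s) = 1/s^2, so L{∫₀ᵗ τ dτ} = (1/s^2)/s = 1/s^3. (Check: ∫₀ᵗ τ dτ = t^2/2.)

Final answer: 1/s^3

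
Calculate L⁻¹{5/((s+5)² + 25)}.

Form: b/((s-a)² + b²) → e^(at)sin(bt). With a=-5, b=5

Final answer: e^(-5t)·sin(5t)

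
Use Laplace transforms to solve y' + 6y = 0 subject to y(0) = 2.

L{y'} + 6L{y} = 0. sY - 2 + 6Y = 0. Y(s+6) = 2. Y = 2/(s+6)

Final answer: y(t) = 2e^(-6t)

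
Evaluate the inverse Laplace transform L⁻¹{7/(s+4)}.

L⁻¹{1/(s-a)} = e^(at), so L⁻¹{1/(s+4)} = e^(-4t), and L⁻¹{7/(s+4)} = 7·e^(-4t)

Final answer: 7·e^(-4t)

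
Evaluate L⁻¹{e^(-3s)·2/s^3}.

L⁻¹{2/s^3} = t^2. By the time shift theorem, L⁻¹{e^(-as)F(s)} = u(t-a)f(t-a) with a=3, so L⁻¹{e^(-3s)·2/s^3} = u(t-3)·(t-3)^2

Final answer: u(t-3)·(t-3)^2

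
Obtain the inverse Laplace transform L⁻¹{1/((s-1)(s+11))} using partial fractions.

Decompose: A/(s-1) + B/(s+11). A = 1/12, B = -1/12. f(t) = (e^t - e^(-11t))/12

Final answer: (e^t - e^(-11t))/12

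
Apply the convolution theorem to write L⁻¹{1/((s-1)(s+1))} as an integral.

1/((s-1)(s+1)) = (1/(s-1))·(1/(s+1)) = L{e^t}·L{e^(-t)}. So f(t) = e^t*e^(-t) = ∫₀ᵗ e^(τ)·e^(-(t-τ)) dτ

Final answer: ∫₀ᵗ e^(τ)·e^(-(t-τ)) dτ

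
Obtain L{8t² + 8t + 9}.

L{8t² + 8t + 9} = 8·2/s³ + 8/s² + 9/s = 16/s³ + 8/s² + 9/s

Final answer: 16/s³ + 8/s² + 9/s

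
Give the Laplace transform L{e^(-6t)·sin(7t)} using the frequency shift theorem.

Frequency shift: L{e^(at)f(t)} = F(s-a). L{e^(-6t)·sin(7t)} = 7/((s+6)² + 49)

Final answer: 7/((s+6)² + 49)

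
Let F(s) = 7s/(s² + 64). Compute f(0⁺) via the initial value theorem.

f(0⁺) = lim_{s→∞} s·7s/(s² + 64) = lim_{s→∞} 7s²/(s² + 64) = 7

Final answer: 7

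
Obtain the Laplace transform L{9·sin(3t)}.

L{sin(ωt)} = ω/(s² + ω²), so L{sin(3t)} = 3/(s² + 9). Then L{9·sin(3t)} = 9·3/(s² + 9) = 27/(s² + 9)

Final answer: 27/(s² + 9)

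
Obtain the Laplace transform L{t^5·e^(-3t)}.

L{t^n·e^(at)} = n!/(s-a)^(n+1), so L{t^5·e^(-3t)} = 120/(s+3)^6

Final answer: 120/(s+3)^6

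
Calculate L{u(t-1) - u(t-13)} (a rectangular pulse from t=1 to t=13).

L{u(t-a)} = e^(-as)/s. L{u(t-1) - u(t-13)} = (e^(-s) - e^(-13s))/s

Final answer: (e^(-s) - e^(-13s))/s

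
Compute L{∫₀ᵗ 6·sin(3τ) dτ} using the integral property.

L{∫₀ᵗ f(τ)dτ} = F(s)/s with F(s) = 18/(s² + 9), so the result is (18/(s² + 9))/s = 18/(s(s² + 9))

Final answer: 18/(s(s² + 9))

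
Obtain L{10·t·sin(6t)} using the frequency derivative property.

L{sin(6t)} = 6/(s² + 36). By L{t·f(t)} = -F'(s): -d/ds[6/(s² + 36)] = -(6)·(-2s)/(s² + 36)² = 12s/(s² + 36)². Then L{10·t·sin(6t)} = 10·12s/(s² + 36)² = 120s/(s² + 36)²

Final answer: 120s/(s² + 36)²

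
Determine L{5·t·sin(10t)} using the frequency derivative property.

L{sin(10t)} = 10/(s² + 100). By L{t·f(t)} = -F'(s): -d/ds[10/(s² + 100)] = -(10)·(-2s)/(s² + 100)² = 20s/(s² + 100)². Then L{5·t·sin(10t)} = 5·20s/(s² + 100)² = 100s/(s² + 100)²

Final answer: 100s/(s² + 100)²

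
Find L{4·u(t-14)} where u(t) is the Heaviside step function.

L{u(t-a)} = e^(-as)/s. Here a=14, so L{u(t-14)} = e^(-14s)/s, and L{4·u(t-14)} = 4·e^(-14s)/s

Final answer: 4·e^(-14s)/s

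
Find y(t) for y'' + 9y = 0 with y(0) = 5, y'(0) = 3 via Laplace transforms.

L{y''} + 9L{y} = 0. s²Y - 5s - 3 + 9Y = 0. Y(s² + 9) = 5s + 3. Y = (5s + 3)/(s² + 9). Inverting: y(t) = 5cos(3t) + sin(3t)

Final answer: y(t) = 5cos(3t) + sin(3t)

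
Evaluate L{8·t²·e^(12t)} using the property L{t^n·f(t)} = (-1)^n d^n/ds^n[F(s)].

L{e^(12t)} = 1/(s-12). d/ds[1/(s-12)] = -1/(s-12)². d²/ds²[1/(s-12)] = 2/(s-12)³. So L{t²·e^(12t)} = (-1)² · 2/(s-12)³ = 2/(s-12)³. Then L{8·t²·e^(12t)} = 8·2/(s-12)³ = 16/(s-12)³

Final answer: 16/(s-12)³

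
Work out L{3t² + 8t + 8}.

L{3t² + 8t + 8} = 3·2/s³ + 8/s² + 8/s = 6/s³ + 8/s² + 8/s

Final answer: 6/s³ + 8/s² + 8/s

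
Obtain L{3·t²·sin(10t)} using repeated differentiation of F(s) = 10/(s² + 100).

F(s) = 10/(s² + 100). F'(s) = -20s/(s² + 100)². F''(s) = -20(100 - 3s²)/(s² + 100)³ = (60s² - 2000)/(s² + 100)³. So L{t²·sin(10t)} = (-1)² F''(s) = (60s² - 2000)/(s² + 100)³. Then L{3·t²·sin(10t)} = 3·(60s² - 2000)/(s² + 100)³ = (180s² - 6000)/(s² + 100)³

Final answer: (180s² - 6000)/(s² + 100)³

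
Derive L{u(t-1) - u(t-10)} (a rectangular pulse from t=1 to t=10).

L{u(t-a)} = e^(-as)/s. L{u(t-1) - u(t-10)} = (e^(-s) - e^(-10s))/s

Final answer: (e^(-s) - e^(-10s))/s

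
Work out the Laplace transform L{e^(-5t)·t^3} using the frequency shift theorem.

L{e^(at)·t^n} = n!/(s-a)^(n+1), so L{e^(-5t)·t^3} = 6/(s+5)^4

Final answer: 6/(s+5)^4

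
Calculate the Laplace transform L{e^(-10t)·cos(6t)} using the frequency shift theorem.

Frequency shift: L{e^(at)f(t)} = F(s-a). L{e^(-10t)·cos(6t)} = (s+10)/((s+10)² + 36)

Final answer: (s+10)/((s+10)² + 36)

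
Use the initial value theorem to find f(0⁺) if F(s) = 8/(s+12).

f(0⁺) = lim_{s→∞} s·8/(s+12) = lim_{s→∞} 8s/(s+12) = 8

Final answer: 8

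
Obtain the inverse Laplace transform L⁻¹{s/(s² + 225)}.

L⁻¹{s/(s² + 225)} = cos(15t)

Final answer: cos(15t)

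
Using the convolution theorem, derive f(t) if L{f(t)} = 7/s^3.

7/s^3 = (7/s)·(1/s^2) = L{7}·L{t}. By convolution, f(t) = 7*t = ∫₀ᵗ 7·τ dτ = 7·t²/2

Final answer: 7·t²/2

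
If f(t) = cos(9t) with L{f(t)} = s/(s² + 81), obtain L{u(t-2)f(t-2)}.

Time shift theorem: L{u(t-a)f(t-a)} = e^(-as)F(s). Here a=2, F(s) = s/(s² + 81), so L{u(t-2)f(t-2)} = e^(-2s)·s/(s² + 81)

Final answer: e^(-2s)·s/(s² + 81)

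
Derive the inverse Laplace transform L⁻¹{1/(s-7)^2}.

L⁻¹{n!/(s-a)^(n+1)} = t^n·e^(at), so L⁻¹{1/(s-7)^2} = t·e^(7t)

Final answer: t·e^(7t)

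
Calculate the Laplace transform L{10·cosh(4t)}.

L{cosh(ωt)} = s/(s² - ω²), so L{cosh(4t)} = s/(s² - 16). Then L{10·cosh(4t)} = 10·s/(s² - 16) = 10s/(s² - 16)

Final answer: 10s/(s² - 16)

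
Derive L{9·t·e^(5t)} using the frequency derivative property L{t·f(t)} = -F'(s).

L{e^(5t)} = 1/(s-5). By frequency derivative: L{t·e^(5t)} = -d/ds[1/(s-5)] = -(-1)/(s-5)² = 1/(s-5)². Then L{9·t·e^(5t)} = 9·1/(s-5)² = 9/(s-5)²

Final answer: 9/(s-5)²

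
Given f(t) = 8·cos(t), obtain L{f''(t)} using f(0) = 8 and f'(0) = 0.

F(s) = 8s/(s² + 1). L{f''(t)} = s²F(s) - sf(0) - f'(0) = 8s³/(s² + 1) - 8s = (8s³ - 8s(s² + 1))/(s² + 1) = -8s/(s² + 1)

Final answer: -8s/(s² + 1)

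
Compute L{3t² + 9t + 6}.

L{3t² + 9t + 6} = 3·2/s³ + 9/s² + 6/s = 6/s³ + 9/s² + 6/s

Final answer: 6/s³ + 9/s² + 6/s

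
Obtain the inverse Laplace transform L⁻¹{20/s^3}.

L⁻¹{n!/s^(n+1)} = t^n with n=2. So L⁻¹{2/s^3} = t^2, and L⁻¹{20/s^3} = (20/2)·t^2 = 10·t^2

Final answer: 10·t^2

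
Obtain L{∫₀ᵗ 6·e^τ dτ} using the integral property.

L{∫₀ᵗ f(τ)dτ} = F(s)/s with F(s) = 6/(s-1), so L{∫₀ᵗ 6·e^τ dτ} = 6/(s(s-1))

Final answer: 6/(s(s-1))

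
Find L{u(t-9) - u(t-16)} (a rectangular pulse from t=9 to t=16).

L{u(t-a)} = e^(-as)/s. L{u(t-9) - u(t-16)} = (e^(-9s) - e^(-16s))/s

Final answer: (e^(-9s) - e^(-16s))/s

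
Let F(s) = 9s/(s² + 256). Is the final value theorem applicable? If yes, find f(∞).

The final value theorem requires all poles of sF(s) in the left half-plane. sF(s) = 9s²/(s² + 256) has poles at s = ±16i (imaginary axis). Theorem does NOT apply (oscillatory system).

Final answer: Not applicable (oscillatory)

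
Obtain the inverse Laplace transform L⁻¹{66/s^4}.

L⁻¹{n!/s^(n+1)} = t^n with n=3. So L⁻¹{6/s^4} = t^3, and L⁻¹{66/s^4} = (66/6)·t^3 = 11·t^3

Final answer: 11·t^3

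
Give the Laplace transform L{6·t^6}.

L{t^n} = n!/s^(n+1), so L{t^6} = 720/s^7. Then L{6·t^6} = 6·720/s^7 = 4320/s^7

Final answer: 4320/s^7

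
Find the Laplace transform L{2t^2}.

L{2t^2} = 2 · L{t^2} = 2 · 2/s^3 = 4/s^3

Final answer: 4/s^3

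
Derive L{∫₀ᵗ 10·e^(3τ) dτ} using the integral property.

L{∫₀ᵗ f(τ)dτ} = F(s)/s with F(s) = 10/(s-3), so L{∫₀ᵗ 10·e^(3τ) dτ} = 10/(s(s-3))

Final answer: 10/(s(s-3))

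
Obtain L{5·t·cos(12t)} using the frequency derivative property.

L{cos(12t)} = s/(s² + 144). Derivative: d/ds[s/(s² + 144)] = [(s² + 144) - s·2s]/(s² + 144)² = (144 - s²)/(s² + 144)². So L{t·cos(12t)} = -F'(s) = (s² - 144)/(s² + 144)². Then L{5·t·cos(12t)} = 5·(s² - 144)/(s² + 144)²

Final answer: 5·(s² - 144)/(s² + 144)²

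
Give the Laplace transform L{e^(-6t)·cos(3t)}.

L{e^(at)·cos(ωt)} = (s-a)/((s-a)² + ω²), so L{e^(-6t)·cos(3t)} = (s+6)/((s+6)² + 9)

Final answer: (s+6)/((s+6)² + 9)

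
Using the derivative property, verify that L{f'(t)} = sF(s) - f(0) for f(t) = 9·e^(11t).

f'(t) = 99e^(11t). Direct: L{f'(t)} = 99/(s-11). Property: s·9/(s-11) - 9 = (9s - 9(s-11))/(s-11) = 99/(s-11). ✓

Final answer: 99/(s-11)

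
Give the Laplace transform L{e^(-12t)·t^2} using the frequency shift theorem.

L{e^(at)·t^n} = n!/(s-a)^(n+1), so L{e^(-12t)·t^2} = 2/(s+12)^3

Final answer: 2/(s+12)^3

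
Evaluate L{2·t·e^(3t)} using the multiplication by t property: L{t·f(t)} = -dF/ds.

Using L{t^n·e^(at)} = n!/(s-a)^(n+1), L{t·e^(3t)} = 1/(s-3)^2, so L{2·t·e^(3t)} = 2·1/(s-3)^2 = 2/(s-3)^2

Final answer: 2/(s-3)^2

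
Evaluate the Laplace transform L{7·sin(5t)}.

L{sin(ωt)} = ω/(s² + ω²), so L{sin(5t)} = 5/(s² + 25). Then L{7·sin(5t)} = 7·5/(s² + 25) = 35/(s² + 25)

Final answer: 35/(s² + 25)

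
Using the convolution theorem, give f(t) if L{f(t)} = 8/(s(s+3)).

8/(s(s+3)) = (8/s)·(1/(s+3)) = L{8}·L{e^(-3t)}. By convolution, f(t) = 8*e^(-3t) = ∫₀ᵗ 8·e^(-3τ) dτ = 8·(1 - e^(-3t))/3

Final answer: 8·(1 - e^(-3t))/3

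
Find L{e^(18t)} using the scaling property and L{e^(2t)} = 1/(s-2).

Using L{f(at)} = (1/a)F(s/a) with a=9 and f(t) = e^(2t): L{e^(18t)} = (1/9) · 1/((s/9)-2) = (1/9) · 9/(s-18) = 1/(s-18)

Final answer: 1/(s-18)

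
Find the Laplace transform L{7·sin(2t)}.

L{sin(ωt)} = ω/(s² + ω²), so L{sin(2t)} = 2/(s² + 4). Then L{7·sin(2t)} = 7·2/(s² + 4) = 14/(s² + 4)

Final answer: 14/(s² + 4)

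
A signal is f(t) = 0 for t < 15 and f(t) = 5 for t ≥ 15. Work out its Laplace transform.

f(t) = 5·u(t-15). L{u(t-15)} = e^(-15s)/s, so L{f(t)} = 5·e^(-15s)/s

Final answer: 5·e^(-15s)/s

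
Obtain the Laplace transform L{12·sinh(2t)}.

L{sinh(ωt)} = ω/(s² - ω²), so L{sinh(2t)} = 2/(s² - 4). Then L{12·sinh(2t)} = 12·2/(s² - 4) = 24/(s² - 4)

Final answer: 24/(s² - 4)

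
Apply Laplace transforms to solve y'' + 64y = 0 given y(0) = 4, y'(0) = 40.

L{y''} + 64L{y} = 0. s²Y - 4s - 40 + 64Y = 0. Y(s² + 64) = 4s + 40. Y = (4s + 40)/(s² + 64). Inverting: y(t) = 4cos(8t) + 5sin(8t)

Final answer: y(t) = 4cos(8t) + 5sin(8t)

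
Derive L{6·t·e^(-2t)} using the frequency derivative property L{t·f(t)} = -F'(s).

L{e^(-2t)} = 1/(s+2). By frequency derivative: L{t·e^(-2t)} = -d/ds[1/(s+2)] = -(-1)/(s+2)² = 1/(s+2)². Then L{6·t·e^(-2t)} = 6·1/(s+2)² = 6/(s+2)²

Final answer: 6/(s+2)²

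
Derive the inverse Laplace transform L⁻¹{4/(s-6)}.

L⁻¹{1/(s-a)} = e^(at), so L⁻¹{1/(s-6)} = e^(6t), and L⁻¹{4/(s-6)} = 4·e^(6t)

Final answer: 4·e^(6t)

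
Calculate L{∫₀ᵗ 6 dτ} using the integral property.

L{∫₀ᵗ f(τ)dτ} = F(s)/s with f(t) = 6. F(s) = 6/s, so L{∫₀ᵗ 6 dτ} = (6/s)/s = 6/s². (Check: ∫₀ᵗ 6 dτ = 6t.)

Final answer: 6/s²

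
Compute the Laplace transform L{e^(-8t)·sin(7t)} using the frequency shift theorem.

Frequency shift: L{e^(at)f(t)} = F(s-a). L{e^(-8t)·sin(7t)} = 7/((s+8)² + 49)

Final answer: 7/((s+8)² + 49)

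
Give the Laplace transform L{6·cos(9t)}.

L{cos(ωt)} = s/(s² + ω²), so L{cos(9t)} = s/(s² + 81). Then L{6·cos(9t)} = 6·s/(s² + 81) = 6s/(s² + 81)

Final answer: 6s/(s² + 81)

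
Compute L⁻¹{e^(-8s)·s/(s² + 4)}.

L⁻¹{s/(s² + 4)} = cos(2t). By the time shift theorem, L⁻¹{e^(-as)F(s)} = u(t-a)f(t-a) with a=8, so L⁻¹{e^(-8s)·s/(s² + 4)} = u(t-8)·cos(2(t-8))

Final answer: u(t-8)·cos(2(t-8))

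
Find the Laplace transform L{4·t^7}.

L{t^n} = n!/s^(n+1), so L{t^7} = 5040/s^8. Then L{4·t^7} = 4·5040/s^8 = 20160/s^8

Final answer: 20160/s^8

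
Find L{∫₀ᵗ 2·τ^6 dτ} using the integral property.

L{∫₀ᵗ f(τ)dτ} = F(s)/s with f(t) = 2t^6. F(s) = 1440/s^7, so L{∫₀ᵗ 2·τ^6 dτ} = (1440/s^7)/s = 1440/s^8. (Check: ∫₀ᵗ 2·τ^6 dτ = 2t^7/7.)

Final answer: 1440/s^8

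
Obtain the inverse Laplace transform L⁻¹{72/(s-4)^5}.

L⁻¹{n!/(s-a)^(n+1)} = t^n·e^(at) with n=4, a=4. So L⁻¹{24/(s-4)^5} = t^4·e^(4t), and L⁻¹{72/(s-4)^5} = (72/24)·t^4·e^(4t) = 3·t^4·e^(4t)

Final answer: 3·t^4·e^(4t)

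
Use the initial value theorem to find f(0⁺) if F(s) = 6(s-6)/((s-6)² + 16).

f(0⁺) = lim_{s→∞} sF(s) = lim_{s→∞} 6s(s-6)/((s-6)² + 16) = 6

Final answer: 6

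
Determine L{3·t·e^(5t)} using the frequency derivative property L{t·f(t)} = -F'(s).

L{e^(5t)} = 1/(s-5). By frequency derivative: L{t·e^(5t)} = -d/ds[1/(s-5)] = -(-1)/(s-5)² = 1/(s-5)². Then L{3·t·e^(5t)} = 3·1/(s-5)² = 3/(s-5)²

Final answer: 3/(s-5)²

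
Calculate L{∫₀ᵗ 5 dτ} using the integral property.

L{∫₀ᵗ f(τ)dτ} = F(s)/s with f(t) = 5. F(s) = 5/s, so L{∫₀ᵗ 5 dτ} = (5/s)/s = 5/s². (Check: ∫₀ᵗ 5 dτ = 5t.)

Final answer: 5/s²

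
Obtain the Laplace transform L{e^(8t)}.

L{e^(at)} = 1/(s-a), so L{e^(8t)} = 1/(s-8)

Final answer: 1/(s-8)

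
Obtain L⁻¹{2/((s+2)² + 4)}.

Form: b/((s-a)² + b²) → e^(at)sin(bt). With a=-2, b=2

Final answer: e^(-2t)·sin(2t)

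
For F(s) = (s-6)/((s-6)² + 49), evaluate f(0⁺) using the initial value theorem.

f(0⁺) = lim_{s→∞} sF(s) = lim_{s→∞} s(s-6)/((s-6)² + 49) = 1

Final answer: 1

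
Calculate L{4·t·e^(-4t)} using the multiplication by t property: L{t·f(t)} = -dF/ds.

Using L{t^n·e^(at)} = n!/(s-a)^(n+1), L{t·e^(-4t)} = 1/(s+4)^2, so L{4·t·e^(-4t)} = 4·1/(s+4)^2 = 4/(s+4)^2

Final answer: 4/(s+4)^2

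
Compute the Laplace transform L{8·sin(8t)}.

L{sin(ωt)} = ω/(s² + ω²), so L{sin(8t)} = 8/(s² + 64). Then L{8·sin(8t)} = 8·8/(s² + 64) = 64/(s² + 64)

Final answer: 64/(s² + 64)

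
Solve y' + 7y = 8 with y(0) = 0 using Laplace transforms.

sY + 7Y = 8/s. Y = 8/(s(s+7)). Partial fractions: Y = 8/7/s - 8/7/(s+7)

Final answer: y(t) = 8/7(1 - e^(-7t))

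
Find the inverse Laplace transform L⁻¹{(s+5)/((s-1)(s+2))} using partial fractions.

Using partial fractions, f(t) = (6e^t - 3e^(-2t))/3

Final answer: (6e^t - 3e^(-2t))/3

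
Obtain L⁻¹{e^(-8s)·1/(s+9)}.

L⁻¹{1/(s+9)} = e^(-9t). By the time shift theorem, L⁻¹{e^(-as)F(s)} = u(t-a)f(t-a) with a=8, so L⁻¹{e^(-8s)·1/(s+9)} = u(t-8)·e^(-9(t-8))

Final answer: u(t-8)·e^(-9(t-8))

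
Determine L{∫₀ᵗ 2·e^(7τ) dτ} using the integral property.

L{∫₀ᵗ f(τ)dτ} = F(s)/s with F(s) = 2/(s-7), so L{∫₀ᵗ 2·e^(7τ) dτ} = 2/(s(s-7))

Final answer: 2/(s(s-7))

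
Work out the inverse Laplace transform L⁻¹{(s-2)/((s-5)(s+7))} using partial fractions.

Using partial fractions, f(t) = (3e^(5t) + 9e^(-7t))/12

Final answer: (3e^(5t) + 9e^(-7t))/12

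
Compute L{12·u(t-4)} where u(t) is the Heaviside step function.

L{u(t-a)} = e^(-as)/s. Here a=4, so L{u(t-4)} = e^(-4s)/s, and L{12·u(t-4)} = 12·e^(-4s)/s

Final answer: 12·e^(-4s)/s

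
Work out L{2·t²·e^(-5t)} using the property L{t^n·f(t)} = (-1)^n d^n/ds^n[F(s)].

L{e^(-5t)} = 1/(s+5). d/ds[1/(s+5)] = -1/(s+5)². d²/ds²[1/(s+5)] = 2/(s+5)³. So L{t²·e^(-5t)} = (-1)² · 2/(s+5)³ = 2/(s+5)³. Then L{2·t²·e^(-5t)} = 2·2/(s+5)³ = 4/(s+5)³

Final answer: 4/(s+5)³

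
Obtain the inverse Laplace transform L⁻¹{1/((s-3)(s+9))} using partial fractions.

Decompose: A/(s-3) + B/(s+9). A = 1/12, B = -1/12. f(t) = (e^(3t) - e^(-9t))/12

Final answer: (e^(3t) - e^(-9t))/12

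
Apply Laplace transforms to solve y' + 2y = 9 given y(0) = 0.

sY + 2Y = 9/s. Y = 9/(s(s+2)). Partial fractions: Y = 9/2/s - 9/2/(s+2)

Final answer: y(t) = 9/2(1 - e^(-2t))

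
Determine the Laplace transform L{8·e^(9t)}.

L{e^(at)} = 1/(s-a), so L{e^(9t)} = 1/(s-9). Then L{8·e^(9t)} = 8/(s-9)

Final answer: 8/(s-9)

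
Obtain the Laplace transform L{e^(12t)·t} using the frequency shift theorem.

L{e^(at)·t^n} = n!/(s-a)^(n+1), so L{e^(12t)·t} = 1/(s-12)^2

Final answer: 1/(s-12)^2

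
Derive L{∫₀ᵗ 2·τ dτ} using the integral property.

L{∫₀ᵗ f(τ)dτ} = F(s)/s with f(t) = 2t. F(s) = 2/s^2, so L{∫₀ᵗ 2·τ dτ} = (2/s^2)/s = 2/s^3. (Check: ∫₀ᵗ 2·τ dτ = 2t^2/2.)

Final answer: 2/s^3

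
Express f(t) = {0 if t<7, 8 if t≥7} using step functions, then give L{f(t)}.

f(t) = 8·u(t-7). L{u(t-7)} = e^(-7s)/s, so L{f(t)} = 8·e^(-7s)/s

Final answer: 8·e^(-7s)/s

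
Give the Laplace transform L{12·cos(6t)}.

L{cos(ωt)} = s/(s² + ω²), so L{cos(6t)} = s/(s² + 36). Then L{12·cos(6t)} = 12·s/(s² + 36) = 12s/(s² + 36)

Final answer: 12s/(s² + 36)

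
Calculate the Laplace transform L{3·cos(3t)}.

L{cos(ωt)} = s/(s² + ω²), so L{cos(3t)} = s/(s² + 9). Then L{3·cos(3t)} = 3·s/(s² + 9) = 3s/(s² + 9)

Final answer: 3s/(s² + 9)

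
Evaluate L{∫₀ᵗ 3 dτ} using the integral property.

L{∫₀ᵗ f(τ)dτ} = F(s)/s with f(t) = 3. F(s) = 3/s, so L{∫₀ᵗ 3 dτ} = (3/s)/s = 3/s². (Check: ∫₀ᵗ 3 dτ = 3t.)

Final answer: 3/s²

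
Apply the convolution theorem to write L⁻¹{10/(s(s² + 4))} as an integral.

10/(s(s² + 4)) = (1/s)·(10/(s² + 4)) = L{1}·L{5·sin(2t)}. So f(t) = 1*(5·sin(2t)) = ∫₀ᵗ 5·sin(2τ) dτ

Final answer: ∫₀ᵗ 5·sin(2τ) dτ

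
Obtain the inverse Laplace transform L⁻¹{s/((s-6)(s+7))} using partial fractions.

Using partial fractions, f(t) = (6e^(6t) + 7e^(-7t))/13

Final answer: (6e^(6t) + 7e^(-7t))/13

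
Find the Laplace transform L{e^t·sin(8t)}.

L{e^(at)·sin(ωt)} = ω/((s-a)² + ω²), so L{e^t·sin(8t)} = 8/((s-1)² + 64)

Final answer: 8/((s-1)² + 64)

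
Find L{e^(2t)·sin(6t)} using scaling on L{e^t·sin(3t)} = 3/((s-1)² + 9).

Scaling with a=2: L{e^(2t)·sin(6t)} = (1/2) · 3/((s/2-1)² + 9). Simplifying: 6/((s-2)² + 36)

Final answer: 6/((s-2)² + 36)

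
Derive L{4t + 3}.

L{4t + 3} = 4·L{t} + 3·L{1} = 4/s² + 3/s

Final answer: 4/s² + 3/s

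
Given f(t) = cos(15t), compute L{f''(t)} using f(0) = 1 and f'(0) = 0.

F(s) = s/(s² + 225). L{f''(t)} = s²F(s) - sf(0) - f'(0) = s³/(s² + 225) - s = (s³ - s(s² + 225))/(s² + 225) = -225s/(s² + 225)

Final answer: -225s/(s² + 225)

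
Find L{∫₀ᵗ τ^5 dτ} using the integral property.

L{∫₀ᵗ f(τ)dτ} = F(s)/s with f(t) = t^5. F(s) = 120/s^6, so L{∫₀ᵗ τ^5 dτ} = (120/s^6)/s = 120/s^7. (Check: ∫₀ᵗ τ^5 dτ = t^6/6.)

Final answer: 120/s^7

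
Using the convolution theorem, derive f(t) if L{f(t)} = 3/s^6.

3/s^6 = (3/s)·(1/s^5) = L{3}·L{t^4/24}. By convolution, f(t) = 3*t^4/24 = ∫₀ᵗ 3·τ^4/24 dτ = 3·t^5/120

Final answer: 3·t^5/120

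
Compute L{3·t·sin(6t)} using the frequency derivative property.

L{sin(6t)} = 6/(s² + 36). By L{t·f(t)} = -F'(s): -d/ds[6/(s² + 36)] = -(6)·(-2s)/(s² + 36)² = 12s/(s² + 36)². Then L{3·t·sin(6t)} = 3·12s/(s² + 36)² = 36s/(s² + 36)²

Final answer: 36s/(s² + 36)²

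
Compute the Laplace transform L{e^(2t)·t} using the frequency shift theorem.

L{e^(at)·t^n} = n!/(s-a)^(n+1), so L{e^(2t)·t} = 1/(s-2)^2

Final answer: 1/(s-2)^2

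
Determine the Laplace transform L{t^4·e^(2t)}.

L{t^n·e^(at)} = n!/(s-a)^(n+1), so L{t^4·e^(2t)} = 24/(s-2)^5

Final answer: 24/(s-2)^5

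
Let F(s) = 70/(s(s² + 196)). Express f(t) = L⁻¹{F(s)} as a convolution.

70/(s(s² + 196)) = (1/s)·(70/(s² + 196)) = L{1}·L{5·sin(14t)}. So f(t) = 1*(5·sin(14t)) = ∫₀ᵗ 5·sin(14τ) dτ

Final answer: ∫₀ᵗ 5·sin(14τ) dτ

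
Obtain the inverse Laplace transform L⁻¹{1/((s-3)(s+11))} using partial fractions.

Decompose: A/(s-3) + B/(s+11). A = 1/14, B = -1/14. f(t) = (e^(3t) - e^(-11t))/14

Final answer: (e^(3t) - e^(-11t))/14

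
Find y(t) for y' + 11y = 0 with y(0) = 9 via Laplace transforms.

L{y'} + 11L{y} = 0. sY - 9 + 11Y = 0. Y(s+11) = 9. Y = 9/(s+11)

Final answer: y(t) = 9e^(-11t)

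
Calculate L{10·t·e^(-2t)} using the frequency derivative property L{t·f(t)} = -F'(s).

L{e^(-2t)} = 1/(s+2). By frequency derivative: L{t·e^(-2t)} = -d/ds[1/(s+2)] = -(-1)/(s+2)² = 1/(s+2)². Then L{10·t·e^(-2t)} = 10·1/(s+2)² = 10/(s+2)²

Final answer: 10/(s+2)²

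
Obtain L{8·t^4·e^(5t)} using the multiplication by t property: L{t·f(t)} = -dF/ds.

Using L{t^n·e^(at)} = n!/(s-a)^(n+1), L{t^4·e^(5t)} = 24/(s-5)^5, so L{8·t^4·e^(5t)} = 8·24/(s-5)^5 = 192/(s-5)^5

Final answer: 192/(s-5)^5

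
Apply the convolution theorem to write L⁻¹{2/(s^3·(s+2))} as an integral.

2/(s^3·(s+2)) = (2/s^3)·(1/(s+2)) = L{t^2}·L{e^(-2t)}. So f(t) = t^2*e^(-2t) = ∫₀ᵗ τ^2·e^(-2(t-τ)) dτ

Final answer: ∫₀ᵗ τ^2·e^(-2(t-τ)) dτ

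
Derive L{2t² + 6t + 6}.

L{2t² + 6t + 6} = 2·2/s³ + 6/s² + 6/s = 4/s³ + 6/s² + 6/s

Final answer: 4/s³ + 6/s² + 6/s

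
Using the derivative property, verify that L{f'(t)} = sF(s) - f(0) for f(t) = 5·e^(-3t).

f'(t) = -15e^(-3t). Direct: L{f'(t)} = -15/(s+3). Property: s·5/(s+3) - 5 = (5s - 5(s+3))/(s+3) = -15/(s+3). ✓

Final answer: -15/(s+3)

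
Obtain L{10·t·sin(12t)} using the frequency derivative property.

L{sin(12t)} = 12/(s² + 144). By L{t·f(t)} = -F'(s): -d/ds[12/(s² + 144)] = -(12)·(-2s)/(s² + 144)² = 24s/(s² + 144)². Then L{10·t·sin(12t)} = 10·24s/(s² + 144)² = 240s/(s² + 144)²

Final answer: 240s/(s² + 144)²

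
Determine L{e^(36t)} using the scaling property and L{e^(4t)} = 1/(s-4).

Using L{f(at)} = (1/a)F(s/a) with a=9 and f(t) = e^(4t): L{e^(36t)} = (1/9) · 1/((s/9)-4) = (1/9) · 9/(s-36) = 1/(s-36)

Final answer: 1/(s-36)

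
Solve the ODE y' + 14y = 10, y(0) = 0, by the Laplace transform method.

sY + 14Y = 10/s. Y = 10/(s(s+14)). Partial fractions: Y = 5/7/s - 5/7/(s+14)

Final answer: y(t) = 5/7(1 - e^(-14t))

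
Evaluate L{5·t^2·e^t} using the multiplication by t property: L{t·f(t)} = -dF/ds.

Using L{t^n·e^(at)} = n!/(s-a)^(n+1), L{t^2·e^t} = 2/(s-1)^3, so L{5·t^2·e^t} = 5·2/(s-1)^3 = 10/(s-1)^3

Final answer: 10/(s-1)^3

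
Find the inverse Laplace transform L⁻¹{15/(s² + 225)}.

L⁻¹{15/(s² + 225)} = sin(15t)

Final answer: sin(15t)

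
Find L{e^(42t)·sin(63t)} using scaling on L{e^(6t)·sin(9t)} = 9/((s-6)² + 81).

Scaling with a=7: L{e^(42t)·sin(63t)} = (1/7) · 9/((s/7-6)² + 81). Simplifying: 63/((s-42)² + 3969)

Final answer: 63/((s-42)² + 3969)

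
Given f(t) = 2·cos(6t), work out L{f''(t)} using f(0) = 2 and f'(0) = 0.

F(s) = 2s/(s² + 36). L{f''(t)} = s²F(s) - sf(0) - f'(0) = 2s³/(s² + 36) - 2s = (2s³ - 2s(s² + 36))/(s² + 36) = -72s/(s² + 36)

Final answer: -72s/(s² + 36)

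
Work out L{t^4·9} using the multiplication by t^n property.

L{9} = 9/s. d^1/ds^1[1/s] = -1/s². d^2/ds^2[1/s] = 2/s^3. d^3/ds^3[1/s] = -6/s^4. d^4/ds^4[1/s] = 24/s^5. So L{t^4} = (-1)^{4}·24/s^5 = 24/s^5. Then L{t^4·9} = 9·24/s^5 = 216/s^5

Final answer: 216/s^5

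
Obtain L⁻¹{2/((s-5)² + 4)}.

Form: b/((s-a)² + b²) → e^(at)sin(bt). With a=5, b=2

Final answer: e^(5t)·sin(2t)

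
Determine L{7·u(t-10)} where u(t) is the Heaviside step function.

L{u(t-a)} = e^(-as)/s. Here a=10, so L{u(t-10)} = e^(-10s)/s, and L{7·u(t-10)} = 7·e^(-10s)/s

Final answer: 7·e^(-10s)/s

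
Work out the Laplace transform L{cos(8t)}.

L{cos(ωt)} = s/(s² + ω²), so L{cos(8t)} = s/(s² + 64)

Final answer: s/(s² + 64)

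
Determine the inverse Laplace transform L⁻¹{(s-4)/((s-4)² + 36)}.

Using frequency shift, L⁻¹{(s-4)/((s-4)² + 36)} = e^(4t)·cos(6t)

Final answer: e^(4t)·cos(6t)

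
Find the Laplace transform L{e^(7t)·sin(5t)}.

L{e^(at)·sin(ωt)} = ω/((s-a)² + ω²), so L{e^(7t)·sin(5t)} = 5/((s-7)² + 25)

Final answer: 5/((s-7)² + 25)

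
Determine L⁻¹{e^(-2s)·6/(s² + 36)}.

L⁻¹{6/(s² + 36)} = sin(6t). By the time shift theorem, L⁻¹{e^(-as)F(s)} = u(t-a)f(t-a) with a=2, so L⁻¹{e^(-2s)·6/(s² + 36)} = u(t-2)·sin(6(t-2))

Final answer: u(t-2)·sin(6(t-2))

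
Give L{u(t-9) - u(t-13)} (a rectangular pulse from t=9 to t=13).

L{u(t-a)} = e^(-as)/s. L{u(t-9) - u(t-13)} = (e^(-9s) - e^(-13s))/s

Final answer: (e^(-9s) - e^(-13s))/s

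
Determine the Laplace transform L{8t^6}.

L{8t^6} = 8 · L{t^6} = 8 · 720/s^7 = 5760/s^7

Final answer: 5760/s^7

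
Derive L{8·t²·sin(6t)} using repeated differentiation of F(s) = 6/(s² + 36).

F(s) = 6/(s² + 36). F'(s) = -12s/(s² + 36)². F''(s) = -12(36 - 3s²)/(s² + 36)³ = (36s² - 432)/(s² + 36)³. So L{t²·sin(6t)} = (-1)² F''(s) = (36s² - 432)/(s² + 36)³. Then L{8·t²·sin(6t)} = 8·(36s² - 432)/(s² + 36)³ = (288s² - 3456)/(s² + 36)³

Final answer: (288s² - 3456)/(s² + 36)³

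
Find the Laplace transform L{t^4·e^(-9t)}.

L{t^n·e^(at)} = n!/(s-a)^(n+1), so L{t^4·e^(-9t)} = 24/(s+9)^5

Final answer: 24/(s+9)^5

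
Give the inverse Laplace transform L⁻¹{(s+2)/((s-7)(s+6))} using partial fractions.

Using partial fractions, f(t) = (9e^(7t) + 4e^(-6t))/13

Final answer: (9e^(7t) + 4e^(-6t))/13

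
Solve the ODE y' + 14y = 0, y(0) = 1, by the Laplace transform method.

L{y'} + 14L{y} = 0. sY - 1 + 14Y = 0. Y(s+14) = 1. Y = 1/(s+14)

Final answer: y(t) = e^(-14t)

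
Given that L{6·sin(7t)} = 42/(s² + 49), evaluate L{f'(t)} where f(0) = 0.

L{f'(t)} = s·F(s) - f(0) = s·42/(s² + 49) - 0 = 42s/(s² + 49)

Final answer: 42s/(s² + 49)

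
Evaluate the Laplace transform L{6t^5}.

L{6t^5} = 6 · L{t^5} = 6 · 120/s^6 = 720/s^6

Final answer: 720/s^6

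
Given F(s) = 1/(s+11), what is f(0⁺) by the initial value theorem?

f(0⁺) = lim_{s→∞} s·1/(s+11) = lim_{s→∞} s/(s+11) = 1

Final answer: 1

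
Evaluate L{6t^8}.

L{t^n} = n!/s^(n+1). So L{6t^8} = 6·8!/s^9 = 241920/s^9

Final answer: 241920/s^9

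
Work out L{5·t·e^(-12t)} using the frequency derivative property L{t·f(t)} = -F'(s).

L{e^(-12t)} = 1/(s+12). By frequency derivative: L{t·e^(-12t)} = -d/ds[1/(s+12)] = -(-1)/(s+12)² = 1/(s+12)². Then L{5·t·e^(-12t)} = 5·1/(s+12)² = 5/(s+12)²

Final answer: 5/(s+12)²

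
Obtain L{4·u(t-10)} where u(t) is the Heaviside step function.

L{u(t-a)} = e^(-as)/s. Here a=10, so L{u(t-10)} = e^(-10s)/s, and L{4·u(t-10)} = 4·e^(-10s)/s

Final answer: 4·e^(-10s)/s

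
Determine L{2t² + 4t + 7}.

L{2t² + 4t + 7} = 2·2/s³ + 4/s² + 7/s = 4/s³ + 4/s² + 7/s

Final answer: 4/s³ + 4/s² + 7/s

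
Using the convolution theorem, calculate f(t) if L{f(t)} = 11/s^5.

11/s^5 = (11/s)·(1/s^4) = L{11}·L{t^3/6}. By convolution, f(t) = 11*t^3/6 = ∫₀ᵗ 11·τ^3/6 dτ = 11·t^4/24

Final answer: 11·t^4/24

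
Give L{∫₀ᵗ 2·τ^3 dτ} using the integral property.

L{∫₀ᵗ f(τ)dτ} = F(s)/s with f(t) = 2t^3. F(s) = 12/s^4, so L{∫₀ᵗ 2·τ^3 dτ} = (12/s^4)/s = 12/s^5. (Check: ∫₀ᵗ 2·τ^3 dτ = 2t^4/4.)

Final answer: 12/s^5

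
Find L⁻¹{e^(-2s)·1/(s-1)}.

L⁻¹{1/(s-1)} = e^t. By the time shift theorem, L⁻¹{e^(-as)F(s)} = u(t-a)f(t-a) with a=2, so L⁻¹{e^(-2s)·1/(s-1)} = u(t-2)·e^(t-2)

Final answer: u(t-2)·e^(t-2)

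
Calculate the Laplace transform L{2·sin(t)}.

L{sin(ωt)} = ω/(s² + ω²), so L{sin(t)} = 1/(s² + 1). Then L{2·sin(t)} = 2·1/(s² + 1) = 2/(s² + 1)

Final answer: 2/(s² + 1)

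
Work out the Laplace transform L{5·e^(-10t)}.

L{e^(at)} = 1/(s-a), so L{e^(-10t)} = 1/(s+10). Then L{5·e^(-10t)} = 5/(s+10)

Final answer: 5/(s+10)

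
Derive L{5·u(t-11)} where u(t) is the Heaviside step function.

L{u(t-a)} = e^(-as)/s. Here a=11, so L{u(t-11)} = e^(-11s)/s, and L{5·u(t-11)} = 5·e^(-11s)/s

Final answer: 5·e^(-11s)/s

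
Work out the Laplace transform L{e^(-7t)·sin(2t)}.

L{e^(at)·sin(ωt)} = ω/((s-a)² + ω²), so L{e^(-7t)·sin(2t)} = 2/((s+7)² + 4)

Final answer: 2/((s+7)² + 4)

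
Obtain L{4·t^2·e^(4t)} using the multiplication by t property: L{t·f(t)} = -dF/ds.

Using L{t^n·e^(at)} = n!/(s-a)^(n+1), L{t^2·e^(4t)} = 2/(s-4)^3, so L{4·t^2·e^(4t)} = 4·2/(s-4)^3 = 8/(s-4)^3

Final answer: 8/(s-4)^3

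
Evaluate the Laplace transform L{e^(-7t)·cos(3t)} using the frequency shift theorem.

Frequency shift: L{e^(at)f(t)} = F(s-a). L{e^(-7t)·cos(3t)} = (s+7)/((s+7)² + 9)

Final answer: (s+7)/((s+7)² + 9)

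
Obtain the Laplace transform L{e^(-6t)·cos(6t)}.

L{e^(at)·cos(ωt)} = (s-a)/((s-a)² + ω²), so L{e^(-6t)·cos(6t)} = (s+6)/((s+6)² + 36)

Final answer: (s+6)/((s+6)² + 36)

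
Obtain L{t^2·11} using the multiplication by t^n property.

L{11} = 11/s. d^1/ds^1[1/s] = -1/s². d^2/ds^2[1/s] = 2/s^3. So L{t^2} = (-1)^{2}·2/s^3 = 2/s^3. Then L{t^2·11} = 11·2/s^3 = 22/s^3

Final answer: 22/s^3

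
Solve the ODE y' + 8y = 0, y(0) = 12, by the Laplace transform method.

L{y'} + 8L{y} = 0. sY - 12 + 8Y = 0. Y(s+8) = 12. Y = 12/(s+8)

Final answer: y(t) = 12e^(-8t)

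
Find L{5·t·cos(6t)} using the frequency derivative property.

L{cos(6t)} = s/(s² + 36). Derivative: d/ds[s/(s² + 36)] = [(s² + 36) - s·2s]/(s² + 36)² = (36 - s²)/(s² + 36)². So L{t·cos(6t)} = -F'(s) = (s² - 36)/(s² + 36)². Then L{5·t·cos(6t)} = 5·(s² - 36)/(s² + 36)²

Final answer: 5·(s² - 36)/(s² + 36)²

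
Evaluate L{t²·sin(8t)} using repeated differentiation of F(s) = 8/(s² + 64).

F(s) = 8/(s² + 64). F'(s) = -16s/(s² + 64)². F''(s) = -16(64 - 3s²)/(s² + 64)³ = (48s² - 1024)/(s² + 64)³. So L{t²·sin(8t)} = (-1)² F''(s) = (48s² - 1024)/(s² + 64)³

Final answer: (48s² - 1024)/(s² + 64)³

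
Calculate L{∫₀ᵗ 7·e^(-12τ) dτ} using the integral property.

L{∫₀ᵗ f(τ)dτ} = F(s)/s with F(s) = 7/(s+12), so L{∫₀ᵗ 7·e^(-12τ) dτ} = 7/(s(s+12))

Final answer: 7/(s(s+12))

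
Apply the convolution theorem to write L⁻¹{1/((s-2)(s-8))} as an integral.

1/((s-2)(s-8)) = (1/(s-2))·(1/(s-8)) = L{e^(2t)}·L{e^(8t)}. So f(t) = e^(2t)*e^(8t) = ∫₀ᵗ e^(2τ)·e^(8(t-τ)) dτ

Final answer: ∫₀ᵗ e^(2τ)·e^(8(t-τ)) dτ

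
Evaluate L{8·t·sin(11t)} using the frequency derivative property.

L{sin(11t)} = 11/(s² + 121). By L{t·f(t)} = -F'(s): -d/ds[11/(s² + 121)] = -(11)·(-2s)/(s² + 121)² = 22s/(s² + 121)². Then L{8·t·sin(11t)} = 8·22s/(s² + 121)² = 176s/(s² + 121)²

Final answer: 176s/(s² + 121)²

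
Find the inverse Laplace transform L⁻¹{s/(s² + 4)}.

L⁻¹{s/(s² + 4)} = cos(2t)

Final answer: cos(2t)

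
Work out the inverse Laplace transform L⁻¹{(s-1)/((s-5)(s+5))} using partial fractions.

Using partial fractions, f(t) = (4e^(5t) + 6e^(-5t))/10

Final answer: (4e^(5t) + 6e^(-5t))/10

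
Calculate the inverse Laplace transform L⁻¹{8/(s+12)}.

L⁻¹{1/(s-a)} = e^(at), so L⁻¹{1/(s+12)} = e^(-12t), and L⁻¹{8/(s+12)} = 8·e^(-12t)

Final answer: 8·e^(-12t)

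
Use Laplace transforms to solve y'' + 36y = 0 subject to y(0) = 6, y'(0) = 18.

L{y''} + 36L{y} = 0. s²Y - 6s - 18 + 36Y = 0. Y(s² + 36) = 6s + 18. Y = (6s + 18)/(s² + 36). Inverting: y(t) = 6cos(6t) + 3sin(6t)

Final answer: y(t) = 6cos(6t) + 3sin(6t)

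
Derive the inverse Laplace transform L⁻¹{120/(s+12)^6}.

L⁻¹{n!/(s-a)^(n+1)} = t^n·e^(at), so L⁻¹{120/(s+12)^6} = t^5·e^(-12t)

Final answer: t^5·e^(-12t)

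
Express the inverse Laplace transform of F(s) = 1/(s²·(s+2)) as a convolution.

1/(s²·(s+2)) = (1/s^2)·(1/(s+2)) = L{t}·L{e^(-2t)}. So f(t) = t*e^(-2t) = ∫₀ᵗ τ·e^(-2(t-τ)) dτ

Final answer: ∫₀ᵗ τ·e^(-2(t-τ)) dτ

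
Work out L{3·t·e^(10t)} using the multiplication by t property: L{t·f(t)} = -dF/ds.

Using L{t^n·e^(at)} = n!/(s-a)^(n+1), L{t·e^(10t)} = 1/(s-10)^2, so L{3·t·e^(10t)} = 3·1/(s-10)^2 = 3/(s-10)^2

Final answer: 3/(s-10)^2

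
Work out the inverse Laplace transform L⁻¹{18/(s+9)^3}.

L⁻¹{n!/(s-a)^(n+1)} = t^n·e^(at) with n=2, a=-9. So L⁻¹{2/(s+9)^3} = t^2·e^(-9t), and L⁻¹{18/(s+9)^3} = (18/2)·t^2·e^(-9t) = 9·t^2·e^(-9t)

Final answer: 9·t^2·e^(-9t)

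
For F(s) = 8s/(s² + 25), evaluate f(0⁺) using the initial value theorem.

f(0⁺) = lim_{s→∞} s·8s/(s² + 25) = lim_{s→∞} 8s²/(s² + 25) = 8

Final answer: 8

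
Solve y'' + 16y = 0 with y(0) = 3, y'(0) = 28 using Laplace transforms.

L{y''} + 16L{y} = 0. s²Y - 3s - 28 + 16Y = 0. Y(s² + 16) = 3s + 28. Y = (3s + 28)/(s² + 16). Inverting: y(t) = 3cos(4t) + 7sin(4t)

Final answer: y(t) = 3cos(4t) + 7sin(4t)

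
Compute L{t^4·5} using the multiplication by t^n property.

L{5} = 5/s. d^1/ds^1[1/s] = -1/s². d^2/ds^2[1/s] = 2/s^3. d^3/ds^3[1/s] = -6/s^4. d^4/ds^4[1/s] = 24/s^5. So L{t^4} = (-1)^{4}·24/s^5 = 24/s^5. Then L{t^4·5} = 5·24/s^5 = 120/s^5

Final answer: 120/s^5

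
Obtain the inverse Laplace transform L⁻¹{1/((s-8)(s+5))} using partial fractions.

Decompose: A/(s-8) + B/(s+5). A = 1/13, B = -1/13. f(t) = (e^(8t) - e^(-5t))/13

Final answer: (e^(8t) - e^(-5t))/13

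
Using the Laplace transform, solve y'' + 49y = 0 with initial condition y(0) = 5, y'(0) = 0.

L{y''} + 49L{y} = 0. s²Y - 5s - 0 + 49Y = 0. Y(s² + 49) = 5s. Y = (5s)/(s² + 49). Inverting: y(t) = 5cos(7t)

Final answer: y(t) = 5cos(7t)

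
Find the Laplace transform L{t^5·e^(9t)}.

L{t^n·e^(at)} = n!/(s-a)^(n+1), so L{t^5·e^(9t)} = 120/(s-9)^6

Final answer: 120/(s-9)^6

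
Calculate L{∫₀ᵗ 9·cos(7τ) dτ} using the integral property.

L{∫₀ᵗ f(τ)dτ} = F(s)/s with F(s) = 9s/(s² + 49), so the result is (9s/(s² + 49))/s = 9/(s² + 49)

Final answer: 9/(s² + 49)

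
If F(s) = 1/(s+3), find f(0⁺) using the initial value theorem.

f(0⁺) = lim_{s→∞} s·1/(s+3) = lim_{s→∞} s/(s+3) = 1

Final answer: 1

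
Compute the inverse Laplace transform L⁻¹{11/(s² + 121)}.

L⁻¹{11/(s² + 121)} = sin(11t)

Final answer: sin(11t)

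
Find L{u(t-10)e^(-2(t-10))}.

u(t-a)f(t-a) with f(t)=e^(-2t). L{e^(-2t)} = 1/(s+2). By time shift: e^(-10s)/(s+2)

Final answer: e^(-10s)/(s+2)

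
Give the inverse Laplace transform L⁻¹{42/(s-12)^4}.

L⁻¹{n!/(s-a)^(n+1)} = t^n·e^(at) with n=3, a=12. So L⁻¹{6/(s-12)^4} = t^3·e^(12t), and L⁻¹{42/(s-12)^4} = (42/6)·t^3·e^(12t) = 7·t^3·e^(12t)

Final answer: 7·t^3·e^(12t)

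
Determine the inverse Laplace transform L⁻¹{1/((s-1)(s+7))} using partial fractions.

Decompose: A/(s-1) + B/(s+7). A = 1/8, B = -1/8. f(t) = (e^t - e^(-7t))/8

Final answer: (e^t - e^(-7t))/8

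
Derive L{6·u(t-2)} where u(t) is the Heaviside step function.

L{u(t-a)} = e^(-as)/s. Here a=2, so L{u(t-2)} = e^(-2s)/s, and L{6·u(t-2)} = 6·e^(-2s)/s

Final answer: 6·e^(-2s)/s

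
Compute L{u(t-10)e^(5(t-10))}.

u(t-a)f(t-a) with f(t)=e^(5t). L{e^(5t)} = 1/(s-5). By time shift: e^(-10s)/(s-5)

Final answer: e^(-10s)/(s-5)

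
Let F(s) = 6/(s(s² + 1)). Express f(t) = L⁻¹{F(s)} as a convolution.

6/(s(s² + 1)) = (1/s)·(6/(s² + 1)) = L{1}·L{6·sin(t)}. So f(t) = 1*(6·sin(t)) = ∫₀ᵗ 6·sin(τ) dτ

Final answer: ∫₀ᵗ 6·sin(τ) dτ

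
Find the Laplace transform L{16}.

L{16} = 16 · L{1} = 16/s

Final answer: 16/s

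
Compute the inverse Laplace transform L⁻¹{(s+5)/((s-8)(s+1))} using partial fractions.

Using partial fractions, f(t) = (13e^(8t) - 4e^(-t))/9

Final answer: (13e^(8t) - 4e^(-t))/9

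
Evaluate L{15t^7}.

L{t^n} = n!/s^(n+1). So L{15t^7} = 15·7!/s^8 = 75600/s^8

Final answer: 75600/s^8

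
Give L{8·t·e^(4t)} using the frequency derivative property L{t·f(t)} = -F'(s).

L{e^(4t)} = 1/(s-4). By frequency derivative: L{t·e^(4t)} = -d/ds[1/(s-4)] = -(-1)/(s-4)² = 1/(s-4)². Then L{8·t·e^(4t)} = 8·1/(s-4)² = 8/(s-4)²

Final answer: 8/(s-4)²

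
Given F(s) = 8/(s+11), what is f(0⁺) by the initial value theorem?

f(0⁺) = lim_{s→∞} s·8/(s+11) = lim_{s→∞} 8s/(s+11) = 8

Final answer: 8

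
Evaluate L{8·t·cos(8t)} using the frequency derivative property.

L{cos(8t)} = s/(s² + 64). Derivative: d/ds[s/(s² + 64)] = [(s² + 64) - s·2s]/(s² + 64)² = (64 - s²)/(s² + 64)². So L{t·cos(8t)} = -F'(s) = (s² - 64)/(s² + 64)². Then L{8·t·cos(8t)} = 8·(s² - 64)/(s² + 64)²

Final answer: 8·(s² - 64)/(s² + 64)²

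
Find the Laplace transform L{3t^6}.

L{3t^6} = 3 · L{t^6} = 3 · 720/s^7 = 2160/s^7

Final answer: 2160/s^7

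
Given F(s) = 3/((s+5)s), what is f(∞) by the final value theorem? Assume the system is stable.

f(∞) = lim_{s→0} sF(s) = lim_{s→0} 3/(s+5) = 3/5

Final answer: 3/5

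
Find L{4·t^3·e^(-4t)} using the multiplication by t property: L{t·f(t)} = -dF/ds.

Using L{t^n·e^(at)} = n!/(s-a)^(n+1), L{t^3·e^(-4t)} = 6/(s+4)^4, so L{4·t^3·e^(-4t)} = 4·6/(s+4)^4 = 24/(s+4)^4

Final answer: 24/(s+4)^4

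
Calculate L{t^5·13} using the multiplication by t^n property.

L{13} = 13/s. d^1/ds^1[1/s] = -1/s². d^2/ds^2[1/s] = 2/s^3. d^3/ds^3[1/s] = -6/s^4. d^4/ds^4[1/s] = 24/s^5. d^5/ds^5[1/s] = -120/s^6. So L{t^5} = (-1)^{5}·-120/s^6 = 120/s^6. Then L{t^5·13} = 13·120/s^6 = 1560/s^6

Final answer: 1560/s^6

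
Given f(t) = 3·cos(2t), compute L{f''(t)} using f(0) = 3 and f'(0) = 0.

F(s) = 3s/(s² + 4). L{f''(t)} = s²F(s) - sf(0) - f'(0) = 3s³/(s² + 4) - 3s = (3s³ - 3s(s² + 4))/(s² + 4) = -12s/(s² + 4)

Final answer: -12s/(s² + 4)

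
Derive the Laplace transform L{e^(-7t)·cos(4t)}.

L{e^(at)·cos(ωt)} = (s-a)/((s-a)² + ω²), so L{e^(-7t)·cos(4t)} = (s+7)/((s+7)² + 16)

Final answer: (s+7)/((s+7)² + 16)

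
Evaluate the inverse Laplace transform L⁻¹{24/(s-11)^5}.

L⁻¹{n!/(s-a)^(n+1)} = t^n·e^(at), so L⁻¹{24/(s-11)^5} = t^4·e^(11t)

Final answer: t^4·e^(11t)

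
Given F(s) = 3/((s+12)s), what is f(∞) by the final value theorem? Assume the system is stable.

f(∞) = lim_{s→0} sF(s) = lim_{s→0} 3/(s+12) = 1/4

Final answer: 1/4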